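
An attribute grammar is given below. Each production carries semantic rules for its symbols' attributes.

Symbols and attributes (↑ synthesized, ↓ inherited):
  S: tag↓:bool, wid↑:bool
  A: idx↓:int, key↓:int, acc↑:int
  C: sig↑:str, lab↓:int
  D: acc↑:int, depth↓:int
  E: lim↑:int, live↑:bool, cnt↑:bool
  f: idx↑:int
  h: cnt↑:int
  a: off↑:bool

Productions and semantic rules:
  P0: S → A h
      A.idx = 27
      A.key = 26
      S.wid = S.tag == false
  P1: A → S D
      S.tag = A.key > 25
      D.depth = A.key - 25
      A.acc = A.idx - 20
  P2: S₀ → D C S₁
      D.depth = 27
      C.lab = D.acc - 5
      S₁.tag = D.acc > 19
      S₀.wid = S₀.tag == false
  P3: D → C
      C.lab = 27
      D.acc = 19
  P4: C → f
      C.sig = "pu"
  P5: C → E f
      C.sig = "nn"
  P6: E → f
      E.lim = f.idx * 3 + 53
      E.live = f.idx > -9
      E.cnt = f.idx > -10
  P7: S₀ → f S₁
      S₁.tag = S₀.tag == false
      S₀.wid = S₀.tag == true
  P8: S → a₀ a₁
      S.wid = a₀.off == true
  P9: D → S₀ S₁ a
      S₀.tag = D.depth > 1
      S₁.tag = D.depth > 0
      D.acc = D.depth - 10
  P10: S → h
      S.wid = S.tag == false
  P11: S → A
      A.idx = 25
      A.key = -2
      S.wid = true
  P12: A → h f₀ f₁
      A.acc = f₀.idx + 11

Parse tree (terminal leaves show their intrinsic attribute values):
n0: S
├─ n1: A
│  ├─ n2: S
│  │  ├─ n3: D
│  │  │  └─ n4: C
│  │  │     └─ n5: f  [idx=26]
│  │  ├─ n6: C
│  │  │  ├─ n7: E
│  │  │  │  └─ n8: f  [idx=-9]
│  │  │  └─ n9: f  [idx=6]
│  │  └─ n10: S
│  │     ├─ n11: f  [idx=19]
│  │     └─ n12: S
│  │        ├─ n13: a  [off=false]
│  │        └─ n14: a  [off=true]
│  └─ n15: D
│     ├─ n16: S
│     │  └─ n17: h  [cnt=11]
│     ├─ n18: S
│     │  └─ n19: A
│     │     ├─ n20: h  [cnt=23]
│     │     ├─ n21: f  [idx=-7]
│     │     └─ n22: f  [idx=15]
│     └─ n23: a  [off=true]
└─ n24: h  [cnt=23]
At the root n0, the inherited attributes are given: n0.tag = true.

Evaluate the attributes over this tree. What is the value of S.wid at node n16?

1. n0.tag = true  [given at root]
2. n1.idx = 27  [27]
3. n1.key = 26  [26]
4. n2.tag = true  [A.key > 25]
5. n3.depth = 27  [27]
6. n4.lab = 27  [27]
7. n5.idx = 26  [terminal]
8. n4.sig = "pu"  ["pu"]
9. n3.acc = 19  [19]
10. n6.lab = 14  [D.acc - 5]
11. n8.idx = -9  [terminal]
12. n7.lim = 26  [f.idx * 3 + 53]
13. n7.live = false  [f.idx > -9]
14. n7.cnt = true  [f.idx > -10]
15. n9.idx = 6  [terminal]
16. n6.sig = "nn"  ["nn"]
17. n10.tag = false  [D.acc > 19]
18. n11.idx = 19  [terminal]
19. n12.tag = true  [S₀.tag == false]
20. n13.off = false  [terminal]
21. n14.off = true  [terminal]
22. n12.wid = false  [a₀.off == true]
23. n10.wid = false  [S₀.tag == true]
24. n2.wid = false  [S₀.tag == false]
25. n15.depth = 1  [A.key - 25]
26. n16.tag = false  [D.depth > 1]
27. n17.cnt = 11  [terminal]
28. n16.wid = true  [S.tag == false]
29. n18.tag = true  [D.depth > 0]
30. n19.idx = 25  [25]
31. n19.key = -2  [-2]
32. n20.cnt = 23  [terminal]
33. n21.idx = -7  [terminal]
34. n22.idx = 15  [terminal]
35. n19.acc = 4  [f₀.idx + 11]
36. n18.wid = true  [true]
37. n23.off = true  [terminal]
38. n15.acc = -9  [D.depth - 10]
39. n1.acc = 7  [A.idx - 20]
40. n24.cnt = 23  [terminal]
41. n0.wid = false  [S.tag == false]

true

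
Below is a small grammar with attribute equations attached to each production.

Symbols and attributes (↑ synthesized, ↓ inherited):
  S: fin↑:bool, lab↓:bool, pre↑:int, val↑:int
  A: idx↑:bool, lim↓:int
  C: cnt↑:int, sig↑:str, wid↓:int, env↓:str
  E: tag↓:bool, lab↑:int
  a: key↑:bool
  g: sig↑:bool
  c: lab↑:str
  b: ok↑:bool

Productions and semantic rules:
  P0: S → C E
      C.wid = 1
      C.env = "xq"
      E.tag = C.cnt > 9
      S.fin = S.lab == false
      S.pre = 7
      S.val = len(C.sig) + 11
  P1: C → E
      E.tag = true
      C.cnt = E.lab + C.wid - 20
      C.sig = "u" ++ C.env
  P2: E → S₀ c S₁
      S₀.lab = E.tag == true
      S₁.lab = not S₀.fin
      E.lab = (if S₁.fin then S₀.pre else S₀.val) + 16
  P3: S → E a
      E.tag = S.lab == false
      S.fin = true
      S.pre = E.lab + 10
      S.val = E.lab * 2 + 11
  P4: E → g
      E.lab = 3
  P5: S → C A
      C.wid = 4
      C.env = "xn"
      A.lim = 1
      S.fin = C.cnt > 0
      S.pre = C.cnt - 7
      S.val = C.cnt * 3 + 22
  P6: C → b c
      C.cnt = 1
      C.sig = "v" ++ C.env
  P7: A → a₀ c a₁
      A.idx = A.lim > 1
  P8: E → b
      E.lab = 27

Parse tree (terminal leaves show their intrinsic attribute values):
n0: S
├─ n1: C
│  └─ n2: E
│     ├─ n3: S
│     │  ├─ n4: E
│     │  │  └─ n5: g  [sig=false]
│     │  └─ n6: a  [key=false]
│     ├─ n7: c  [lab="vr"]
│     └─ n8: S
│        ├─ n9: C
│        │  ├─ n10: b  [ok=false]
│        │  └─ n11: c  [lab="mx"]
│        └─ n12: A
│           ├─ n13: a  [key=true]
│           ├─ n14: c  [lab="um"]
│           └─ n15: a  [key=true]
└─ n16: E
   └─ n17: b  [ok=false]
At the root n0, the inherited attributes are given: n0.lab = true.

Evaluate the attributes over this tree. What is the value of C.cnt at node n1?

1. n0.lab = true  [given at root]
2. n1.wid = 1  [1]
3. n1.env = "xq"  ["xq"]
4. n2.tag = true  [true]
5. n3.lab = true  [E.tag == true]
6. n4.tag = false  [S.lab == false]
7. n5.sig = false  [terminal]
8. n4.lab = 3  [3]
9. n6.key = false  [terminal]
10. n3.fin = true  [true]
11. n3.pre = 13  [E.lab + 10]
12. n3.val = 17  [E.lab * 2 + 11]
13. n7.lab = "vr"  [terminal]
14. n8.lab = false  [not S₀.fin]
15. n9.wid = 4  [4]
16. n9.env = "xn"  ["xn"]
17. n10.ok = false  [terminal]
18. n11.lab = "mx"  [terminal]
19. n9.cnt = 1  [1]
20. n9.sig = "vxn"  ["v" ++ C.env]
21. n12.lim = 1  [1]
22. n13.key = true  [terminal]
23. n14.lab = "um"  [terminal]
24. n15.key = true  [terminal]
25. n12.idx = false  [A.lim > 1]
26. n8.fin = true  [C.cnt > 0]
27. n8.pre = -6  [C.cnt - 7]
28. n8.val = 25  [C.cnt * 3 + 22]
29. n2.lab = 29  [(if S₁.fin then S₀.pre else S₀.val) + 16]
30. n1.cnt = 10  [E.lab + C.wid - 20]
31. n1.sig = "uxq"  ["u" ++ C.env]
32. n16.tag = true  [C.cnt > 9]
33. n17.ok = false  [terminal]
34. n16.lab = 27  [27]
35. n0.fin = false  [S.lab == false]
36. n0.pre = 7  [7]
37. n0.val = 14  [len(C.sig) + 11]

10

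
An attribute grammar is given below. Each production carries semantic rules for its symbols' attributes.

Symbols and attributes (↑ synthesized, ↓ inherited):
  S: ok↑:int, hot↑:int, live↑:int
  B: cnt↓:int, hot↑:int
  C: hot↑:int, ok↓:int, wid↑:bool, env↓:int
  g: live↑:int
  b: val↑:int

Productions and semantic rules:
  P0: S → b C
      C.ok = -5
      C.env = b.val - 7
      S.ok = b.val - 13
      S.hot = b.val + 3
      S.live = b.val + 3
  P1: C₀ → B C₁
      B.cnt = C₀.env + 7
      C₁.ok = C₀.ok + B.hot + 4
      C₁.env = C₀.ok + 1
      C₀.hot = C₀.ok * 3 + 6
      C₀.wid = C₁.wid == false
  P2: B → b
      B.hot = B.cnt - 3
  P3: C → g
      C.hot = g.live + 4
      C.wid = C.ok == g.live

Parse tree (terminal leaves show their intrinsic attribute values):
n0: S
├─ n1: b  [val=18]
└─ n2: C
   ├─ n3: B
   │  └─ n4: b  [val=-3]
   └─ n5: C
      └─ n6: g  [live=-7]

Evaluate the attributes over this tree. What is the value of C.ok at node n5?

14

1. n1.val = 18  [terminal]
2. n2.ok = -5  [-5]
3. n2.env = 11  [b.val - 7]
4. n3.cnt = 18  [C₀.env + 7]
5. n4.val = -3  [terminal]
6. n3.hot = 15  [B.cnt - 3]
7. n5.ok = 14  [C₀.ok + B.hot + 4]
8. n5.env = -4  [C₀.ok + 1]
9. n6.live = -7  [terminal]
10. n5.hot = -3  [g.live + 4]
11. n5.wid = false  [C.ok == g.live]
12. n2.hot = -9  [C₀.ok * 3 + 6]
13. n2.wid = true  [C₁.wid == false]
14. n0.ok = 5  [b.val - 13]
15. n0.hot = 21  [b.val + 3]
16. n0.live = 21  [b.val + 3]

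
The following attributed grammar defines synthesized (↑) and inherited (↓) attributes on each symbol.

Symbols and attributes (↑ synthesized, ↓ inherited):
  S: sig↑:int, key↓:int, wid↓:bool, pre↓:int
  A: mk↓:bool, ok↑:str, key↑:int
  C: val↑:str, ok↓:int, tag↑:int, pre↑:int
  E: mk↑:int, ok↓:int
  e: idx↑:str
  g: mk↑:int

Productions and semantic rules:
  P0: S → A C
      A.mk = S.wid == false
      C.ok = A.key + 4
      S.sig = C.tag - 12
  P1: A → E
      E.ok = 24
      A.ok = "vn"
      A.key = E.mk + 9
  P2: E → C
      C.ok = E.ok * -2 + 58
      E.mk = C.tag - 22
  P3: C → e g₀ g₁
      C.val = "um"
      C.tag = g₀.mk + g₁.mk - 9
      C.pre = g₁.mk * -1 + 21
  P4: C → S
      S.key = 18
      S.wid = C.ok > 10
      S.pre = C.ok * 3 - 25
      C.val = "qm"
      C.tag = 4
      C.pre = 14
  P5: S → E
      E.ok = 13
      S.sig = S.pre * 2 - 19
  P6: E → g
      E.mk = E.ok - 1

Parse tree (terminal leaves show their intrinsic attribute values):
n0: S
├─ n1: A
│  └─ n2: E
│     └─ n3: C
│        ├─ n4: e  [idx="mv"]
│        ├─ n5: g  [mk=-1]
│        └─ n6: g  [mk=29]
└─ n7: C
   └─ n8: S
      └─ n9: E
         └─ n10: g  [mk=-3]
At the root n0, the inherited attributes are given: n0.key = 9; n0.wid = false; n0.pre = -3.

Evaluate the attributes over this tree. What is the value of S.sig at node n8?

1. n0.key = 9  [given at root]
2. n0.wid = false  [given at root]
3. n0.pre = -3  [given at root]
4. n1.mk = true  [S.wid == false]
5. n2.ok = 24  [24]
6. n3.ok = 10  [E.ok * -2 + 58]
7. n4.idx = "mv"  [terminal]
8. n5.mk = -1  [terminal]
9. n6.mk = 29  [terminal]
10. n3.val = "um"  ["um"]
11. n3.tag = 19  [g₀.mk + g₁.mk - 9]
12. n3.pre = -8  [g₁.mk * -1 + 21]
13. n2.mk = -3  [C.tag - 22]
14. n1.ok = "vn"  ["vn"]
15. n1.key = 6  [E.mk + 9]
16. n7.ok = 10  [A.key + 4]
17. n8.key = 18  [18]
18. n8.wid = false  [C.ok > 10]
19. n8.pre = 5  [C.ok * 3 - 25]
20. n9.ok = 13  [13]
21. n10.mk = -3  [terminal]
22. n9.mk = 12  [E.ok - 1]
23. n8.sig = -9  [S.pre * 2 - 19]
24. n7.val = "qm"  ["qm"]
25. n7.tag = 4  [4]
26. n7.pre = 14  [14]
27. n0.sig = -8  [C.tag - 12]

-9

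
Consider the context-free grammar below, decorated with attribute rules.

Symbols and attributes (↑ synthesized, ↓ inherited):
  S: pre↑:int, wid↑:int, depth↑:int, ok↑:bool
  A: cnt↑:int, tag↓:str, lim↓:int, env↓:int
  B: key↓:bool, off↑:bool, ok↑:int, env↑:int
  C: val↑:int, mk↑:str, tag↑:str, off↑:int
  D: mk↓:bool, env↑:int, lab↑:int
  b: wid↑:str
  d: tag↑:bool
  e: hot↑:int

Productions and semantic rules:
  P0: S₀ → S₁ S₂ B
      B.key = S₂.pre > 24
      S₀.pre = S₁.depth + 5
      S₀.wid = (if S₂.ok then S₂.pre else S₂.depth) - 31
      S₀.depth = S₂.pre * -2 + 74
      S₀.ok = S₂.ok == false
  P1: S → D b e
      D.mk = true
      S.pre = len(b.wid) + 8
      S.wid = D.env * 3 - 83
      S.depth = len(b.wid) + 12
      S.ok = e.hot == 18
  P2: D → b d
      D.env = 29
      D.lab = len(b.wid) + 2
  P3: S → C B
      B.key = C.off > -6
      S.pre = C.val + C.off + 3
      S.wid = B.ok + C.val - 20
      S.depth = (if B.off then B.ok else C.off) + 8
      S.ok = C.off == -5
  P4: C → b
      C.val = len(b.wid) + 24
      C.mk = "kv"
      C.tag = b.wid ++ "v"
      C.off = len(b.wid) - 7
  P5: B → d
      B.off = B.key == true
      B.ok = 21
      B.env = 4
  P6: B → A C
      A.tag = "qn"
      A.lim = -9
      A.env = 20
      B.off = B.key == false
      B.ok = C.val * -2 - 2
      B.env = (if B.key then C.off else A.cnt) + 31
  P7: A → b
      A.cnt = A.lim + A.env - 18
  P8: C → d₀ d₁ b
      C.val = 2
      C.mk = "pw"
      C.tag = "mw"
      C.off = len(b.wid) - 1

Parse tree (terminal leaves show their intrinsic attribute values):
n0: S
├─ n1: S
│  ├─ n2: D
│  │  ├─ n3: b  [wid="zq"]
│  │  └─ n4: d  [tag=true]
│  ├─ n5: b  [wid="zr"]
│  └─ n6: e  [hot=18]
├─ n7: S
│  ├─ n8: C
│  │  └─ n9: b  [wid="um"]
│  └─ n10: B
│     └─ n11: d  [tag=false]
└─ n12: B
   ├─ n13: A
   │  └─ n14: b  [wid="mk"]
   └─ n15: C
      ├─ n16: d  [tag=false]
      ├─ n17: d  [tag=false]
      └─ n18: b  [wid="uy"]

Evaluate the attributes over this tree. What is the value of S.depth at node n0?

26

1. n2.mk = true  [true]
2. n3.wid = "zq"  [terminal]
3. n4.tag = true  [terminal]
4. n2.env = 29  [29]
5. n2.lab = 4  [len(b.wid) + 2]
6. n5.wid = "zr"  [terminal]
7. n6.hot = 18  [terminal]
8. n1.pre = 10  [len(b.wid) + 8]
9. n1.wid = 4  [D.env * 3 - 83]
10. n1.depth = 14  [len(b.wid) + 12]
11. n1.ok = true  [e.hot == 18]
12. n9.wid = "um"  [terminal]
13. n8.val = 26  [len(b.wid) + 24]
14. n8.mk = "kv"  ["kv"]
15. n8.tag = "umv"  [b.wid ++ "v"]
16. n8.off = -5  [len(b.wid) - 7]
17. n10.key = true  [C.off > -6]
18. n11.tag = false  [terminal]
19. n10.off = true  [B.key == true]
20. n10.ok = 21  [21]
21. n10.env = 4  [4]
22. n7.pre = 24  [C.val + C.off + 3]
23. n7.wid = 27  [B.ok + C.val - 20]
24. n7.depth = 29  [(if B.off then B.ok else C.off) + 8]
25. n7.ok = true  [C.off == -5]
26. n12.key = false  [S₂.pre > 24]
27. n13.tag = "qn"  ["qn"]
28. n13.lim = -9  [-9]
29. n13.env = 20  [20]
30. n14.wid = "mk"  [terminal]
31. n13.cnt = -7  [A.lim + A.env - 18]
32. n16.tag = false  [terminal]
33. n17.tag = false  [terminal]
34. n18.wid = "uy"  [terminal]
35. n15.val = 2  [2]
36. n15.mk = "pw"  ["pw"]
37. n15.tag = "mw"  ["mw"]
38. n15.off = 1  [len(b.wid) - 1]
39. n12.off = true  [B.key == false]
40. n12.ok = -6  [C.val * -2 - 2]
41. n12.env = 24  [(if B.key then C.off else A.cnt) + 31]
42. n0.pre = 19  [S₁.depth + 5]
43. n0.wid = -7  [(if S₂.ok then S₂.pre else S₂.depth) - 31]
44. n0.depth = 26  [S₂.pre * -2 + 74]
45. n0.ok = false  [S₂.ok == false]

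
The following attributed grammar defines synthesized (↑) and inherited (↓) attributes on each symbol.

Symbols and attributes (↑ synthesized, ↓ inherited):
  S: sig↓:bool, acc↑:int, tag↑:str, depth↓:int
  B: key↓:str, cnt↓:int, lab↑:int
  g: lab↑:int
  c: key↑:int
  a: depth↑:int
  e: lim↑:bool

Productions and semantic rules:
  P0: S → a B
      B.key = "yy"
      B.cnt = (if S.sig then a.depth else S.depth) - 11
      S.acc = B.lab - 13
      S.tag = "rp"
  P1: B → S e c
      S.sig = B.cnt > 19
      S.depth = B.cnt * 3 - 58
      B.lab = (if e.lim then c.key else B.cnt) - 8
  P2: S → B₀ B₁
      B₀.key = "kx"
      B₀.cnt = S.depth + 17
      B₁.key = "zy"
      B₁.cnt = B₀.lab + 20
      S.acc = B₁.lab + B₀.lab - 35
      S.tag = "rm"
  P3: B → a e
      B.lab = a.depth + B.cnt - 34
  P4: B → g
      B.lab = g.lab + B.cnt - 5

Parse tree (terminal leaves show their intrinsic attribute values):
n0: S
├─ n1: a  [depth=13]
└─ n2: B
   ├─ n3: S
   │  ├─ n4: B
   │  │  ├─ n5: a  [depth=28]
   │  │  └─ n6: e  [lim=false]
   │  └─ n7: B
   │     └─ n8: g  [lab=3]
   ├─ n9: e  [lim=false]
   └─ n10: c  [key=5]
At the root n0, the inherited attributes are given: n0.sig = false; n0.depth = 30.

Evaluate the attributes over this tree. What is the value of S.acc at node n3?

3

1. n0.sig = false  [given at root]
2. n0.depth = 30  [given at root]
3. n1.depth = 13  [terminal]
4. n2.key = "yy"  ["yy"]
5. n2.cnt = 19  [(if S.sig then a.depth else S.depth) - 11]
6. n3.sig = false  [B.cnt > 19]
7. n3.depth = -1  [B.cnt * 3 - 58]
8. n4.key = "kx"  ["kx"]
9. n4.cnt = 16  [S.depth + 17]
10. n5.depth = 28  [terminal]
11. n6.lim = false  [terminal]
12. n4.lab = 10  [a.depth + B.cnt - 34]
13. n7.key = "zy"  ["zy"]
14. n7.cnt = 30  [B₀.lab + 20]
15. n8.lab = 3  [terminal]
16. n7.lab = 28  [g.lab + B.cnt - 5]
17. n3.acc = 3  [B₁.lab + B₀.lab - 35]
18. n3.tag = "rm"  ["rm"]
19. n9.lim = false  [terminal]
20. n10.key = 5  [terminal]
21. n2.lab = 11  [(if e.lim then c.key else B.cnt) - 8]
22. n0.acc = -2  [B.lab - 13]
23. n0.tag = "rp"  ["rp"]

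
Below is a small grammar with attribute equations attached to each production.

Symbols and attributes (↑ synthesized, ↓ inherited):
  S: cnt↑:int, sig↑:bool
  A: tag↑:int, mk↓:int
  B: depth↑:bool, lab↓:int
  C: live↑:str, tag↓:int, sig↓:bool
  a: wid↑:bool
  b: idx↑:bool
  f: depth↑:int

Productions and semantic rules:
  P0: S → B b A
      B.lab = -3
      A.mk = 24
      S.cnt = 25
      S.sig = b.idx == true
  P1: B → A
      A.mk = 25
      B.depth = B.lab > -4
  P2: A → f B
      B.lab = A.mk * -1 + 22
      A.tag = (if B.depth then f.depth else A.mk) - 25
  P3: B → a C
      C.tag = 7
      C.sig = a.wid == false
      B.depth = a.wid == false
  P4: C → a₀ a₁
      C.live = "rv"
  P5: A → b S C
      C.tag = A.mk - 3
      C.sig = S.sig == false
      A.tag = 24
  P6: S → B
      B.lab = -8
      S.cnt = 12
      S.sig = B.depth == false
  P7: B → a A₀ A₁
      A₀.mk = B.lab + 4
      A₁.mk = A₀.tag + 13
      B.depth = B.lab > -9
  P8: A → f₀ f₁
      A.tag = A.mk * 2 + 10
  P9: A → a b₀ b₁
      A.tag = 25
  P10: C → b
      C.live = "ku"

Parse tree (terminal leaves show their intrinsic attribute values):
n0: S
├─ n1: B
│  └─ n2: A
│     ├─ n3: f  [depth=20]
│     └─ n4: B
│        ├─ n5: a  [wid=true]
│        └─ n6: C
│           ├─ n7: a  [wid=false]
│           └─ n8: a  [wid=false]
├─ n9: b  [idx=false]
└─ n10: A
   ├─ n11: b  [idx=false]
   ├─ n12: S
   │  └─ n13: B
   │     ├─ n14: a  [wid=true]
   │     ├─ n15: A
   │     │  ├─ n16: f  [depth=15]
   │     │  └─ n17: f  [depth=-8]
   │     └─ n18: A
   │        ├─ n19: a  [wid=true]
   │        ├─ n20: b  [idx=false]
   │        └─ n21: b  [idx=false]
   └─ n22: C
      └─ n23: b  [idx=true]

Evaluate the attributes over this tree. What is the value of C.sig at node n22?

1. n1.lab = -3  [-3]
2. n2.mk = 25  [25]
3. n3.depth = 20  [terminal]
4. n4.lab = -3  [A.mk * -1 + 22]
5. n5.wid = true  [terminal]
6. n6.tag = 7  [7]
7. n6.sig = false  [a.wid == false]
8. n7.wid = false  [terminal]
9. n8.wid = false  [terminal]
10. n6.live = "rv"  ["rv"]
11. n4.depth = false  [a.wid == false]
12. n2.tag = 0  [(if B.depth then f.depth else A.mk) - 25]
13. n1.depth = true  [B.lab > -4]
14. n9.idx = false  [terminal]
15. n10.mk = 24  [24]
16. n11.idx = false  [terminal]
17. n13.lab = -8  [-8]
18. n14.wid = true  [terminal]
19. n15.mk = -4  [B.lab + 4]
20. n16.depth = 15  [terminal]
21. n17.depth = -8  [terminal]
22. n15.tag = 2  [A.mk * 2 + 10]
23. n18.mk = 15  [A₀.tag + 13]
24. n19.wid = true  [terminal]
25. n20.idx = false  [terminal]
26. n21.idx = false  [terminal]
27. n18.tag = 25  [25]
28. n13.depth = true  [B.lab > -9]
29. n12.cnt = 12  [12]
30. n12.sig = false  [B.depth == false]
31. n22.tag = 21  [A.mk - 3]
32. n22.sig = true  [S.sig == false]
33. n23.idx = true  [terminal]
34. n22.live = "ku"  ["ku"]
35. n10.tag = 24  [24]
36. n0.cnt = 25  [25]
37. n0.sig = false  [b.idx == true]

true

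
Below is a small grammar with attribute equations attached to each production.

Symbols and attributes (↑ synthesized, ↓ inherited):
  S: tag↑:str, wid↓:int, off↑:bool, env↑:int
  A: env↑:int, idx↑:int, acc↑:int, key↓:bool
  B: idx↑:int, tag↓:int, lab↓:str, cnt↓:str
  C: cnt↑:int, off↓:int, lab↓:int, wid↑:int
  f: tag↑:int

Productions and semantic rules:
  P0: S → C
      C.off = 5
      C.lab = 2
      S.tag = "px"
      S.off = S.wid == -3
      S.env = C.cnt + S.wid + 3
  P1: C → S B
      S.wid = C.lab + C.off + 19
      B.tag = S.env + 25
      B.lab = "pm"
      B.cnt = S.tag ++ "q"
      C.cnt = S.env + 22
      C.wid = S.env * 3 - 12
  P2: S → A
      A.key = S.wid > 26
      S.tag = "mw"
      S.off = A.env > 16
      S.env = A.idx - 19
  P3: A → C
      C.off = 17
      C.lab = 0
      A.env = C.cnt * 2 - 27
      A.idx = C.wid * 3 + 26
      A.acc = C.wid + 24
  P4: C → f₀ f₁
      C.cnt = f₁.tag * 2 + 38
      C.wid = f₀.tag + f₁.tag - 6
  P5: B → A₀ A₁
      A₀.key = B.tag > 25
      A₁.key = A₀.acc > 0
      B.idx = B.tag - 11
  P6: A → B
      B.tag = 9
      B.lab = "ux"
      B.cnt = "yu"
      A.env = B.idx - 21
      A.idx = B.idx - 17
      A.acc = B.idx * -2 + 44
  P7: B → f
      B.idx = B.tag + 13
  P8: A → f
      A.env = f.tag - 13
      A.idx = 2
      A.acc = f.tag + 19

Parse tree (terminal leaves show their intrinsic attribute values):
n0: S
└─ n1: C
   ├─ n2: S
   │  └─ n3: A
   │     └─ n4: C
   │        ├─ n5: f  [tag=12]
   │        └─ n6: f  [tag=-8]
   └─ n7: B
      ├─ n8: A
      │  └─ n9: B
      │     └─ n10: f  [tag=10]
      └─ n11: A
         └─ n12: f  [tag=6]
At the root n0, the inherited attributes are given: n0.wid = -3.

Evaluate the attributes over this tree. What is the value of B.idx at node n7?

1. n0.wid = -3  [given at root]
2. n1.off = 5  [5]
3. n1.lab = 2  [2]
4. n2.wid = 26  [C.lab + C.off + 19]
5. n3.key = false  [S.wid > 26]
6. n4.off = 17  [17]
7. n4.lab = 0  [0]
8. n5.tag = 12  [terminal]
9. n6.tag = -8  [terminal]
10. n4.cnt = 22  [f₁.tag * 2 + 38]
11. n4.wid = -2  [f₀.tag + f₁.tag - 6]
12. n3.env = 17  [C.cnt * 2 - 27]
13. n3.idx = 20  [C.wid * 3 + 26]
14. n3.acc = 22  [C.wid + 24]
15. n2.tag = "mw"  ["mw"]
16. n2.off = true  [A.env > 16]
17. n2.env = 1  [A.idx - 19]
18. n7.tag = 26  [S.env + 25]
19. n7.lab = "pm"  ["pm"]
20. n7.cnt = "mwq"  [S.tag ++ "q"]
21. n8.key = true  [B.tag > 25]
22. n9.tag = 9  [9]
23. n9.lab = "ux"  ["ux"]
24. n9.cnt = "yu"  ["yu"]
25. n10.tag = 10  [terminal]
26. n9.idx = 22  [B.tag + 13]
27. n8.env = 1  [B.idx - 21]
28. n8.idx = 5  [B.idx - 17]
29. n8.acc = 0  [B.idx * -2 + 44]
30. n11.key = false  [A₀.acc > 0]
31. n12.tag = 6  [terminal]
32. n11.env = -7  [f.tag - 13]
33. n11.idx = 2  [2]
34. n11.acc = 25  [f.tag + 19]
35. n7.idx = 15  [B.tag - 11]
36. n1.cnt = 23  [S.env + 22]
37. n1.wid = -9  [S.env * 3 - 12]
38. n0.tag = "px"  ["px"]
39. n0.off = true  [S.wid == -3]
40. n0.env = 23  [C.cnt + S.wid + 3]

15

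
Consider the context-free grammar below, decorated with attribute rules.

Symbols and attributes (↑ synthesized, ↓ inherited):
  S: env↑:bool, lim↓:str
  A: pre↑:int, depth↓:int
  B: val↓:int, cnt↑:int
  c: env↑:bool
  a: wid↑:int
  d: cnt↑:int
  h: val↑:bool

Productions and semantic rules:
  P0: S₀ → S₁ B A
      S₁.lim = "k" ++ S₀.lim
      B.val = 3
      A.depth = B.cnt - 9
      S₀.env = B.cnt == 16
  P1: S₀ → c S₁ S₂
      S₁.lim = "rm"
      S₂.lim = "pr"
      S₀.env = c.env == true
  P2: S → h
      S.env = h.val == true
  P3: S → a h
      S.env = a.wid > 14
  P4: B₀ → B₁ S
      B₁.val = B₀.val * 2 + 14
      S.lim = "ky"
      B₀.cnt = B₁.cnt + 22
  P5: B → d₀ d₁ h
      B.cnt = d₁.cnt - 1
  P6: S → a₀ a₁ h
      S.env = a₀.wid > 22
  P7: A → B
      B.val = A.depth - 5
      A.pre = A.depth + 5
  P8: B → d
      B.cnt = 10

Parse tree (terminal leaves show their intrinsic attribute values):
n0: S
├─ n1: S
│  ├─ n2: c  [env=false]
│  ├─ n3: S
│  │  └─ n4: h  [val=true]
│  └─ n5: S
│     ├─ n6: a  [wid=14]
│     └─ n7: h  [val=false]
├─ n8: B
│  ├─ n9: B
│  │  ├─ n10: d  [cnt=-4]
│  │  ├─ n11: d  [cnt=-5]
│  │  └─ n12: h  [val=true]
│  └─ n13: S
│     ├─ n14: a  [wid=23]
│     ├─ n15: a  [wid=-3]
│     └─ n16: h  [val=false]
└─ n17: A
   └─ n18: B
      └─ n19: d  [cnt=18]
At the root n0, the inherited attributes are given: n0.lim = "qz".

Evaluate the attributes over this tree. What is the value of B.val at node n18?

1. n0.lim = "qz"  [given at root]
2. n1.lim = "kqz"  ["k" ++ S₀.lim]
3. n2.env = false  [terminal]
4. n3.lim = "rm"  ["rm"]
5. n4.val = true  [terminal]
6. n3.env = true  [h.val == true]
7. n5.lim = "pr"  ["pr"]
8. n6.wid = 14  [terminal]
9. n7.val = false  [terminal]
10. n5.env = false  [a.wid > 14]
11. n1.env = false  [c.env == true]
12. n8.val = 3  [3]
13. n9.val = 20  [B₀.val * 2 + 14]
14. n10.cnt = -4  [terminal]
15. n11.cnt = -5  [terminal]
16. n12.val = true  [terminal]
17. n9.cnt = -6  [d₁.cnt - 1]
18. n13.lim = "ky"  ["ky"]
19. n14.wid = 23  [terminal]
20. n15.wid = -3  [terminal]
21. n16.val = false  [terminal]
22. n13.env = true  [a₀.wid > 22]
23. n8.cnt = 16  [B₁.cnt + 22]
24. n17.depth = 7  [B.cnt - 9]
25. n18.val = 2  [A.depth - 5]
26. n19.cnt = 18  [terminal]
27. n18.cnt = 10  [10]
28. n17.pre = 12  [A.depth + 5]
29. n0.env = true  [B.cnt == 16]

2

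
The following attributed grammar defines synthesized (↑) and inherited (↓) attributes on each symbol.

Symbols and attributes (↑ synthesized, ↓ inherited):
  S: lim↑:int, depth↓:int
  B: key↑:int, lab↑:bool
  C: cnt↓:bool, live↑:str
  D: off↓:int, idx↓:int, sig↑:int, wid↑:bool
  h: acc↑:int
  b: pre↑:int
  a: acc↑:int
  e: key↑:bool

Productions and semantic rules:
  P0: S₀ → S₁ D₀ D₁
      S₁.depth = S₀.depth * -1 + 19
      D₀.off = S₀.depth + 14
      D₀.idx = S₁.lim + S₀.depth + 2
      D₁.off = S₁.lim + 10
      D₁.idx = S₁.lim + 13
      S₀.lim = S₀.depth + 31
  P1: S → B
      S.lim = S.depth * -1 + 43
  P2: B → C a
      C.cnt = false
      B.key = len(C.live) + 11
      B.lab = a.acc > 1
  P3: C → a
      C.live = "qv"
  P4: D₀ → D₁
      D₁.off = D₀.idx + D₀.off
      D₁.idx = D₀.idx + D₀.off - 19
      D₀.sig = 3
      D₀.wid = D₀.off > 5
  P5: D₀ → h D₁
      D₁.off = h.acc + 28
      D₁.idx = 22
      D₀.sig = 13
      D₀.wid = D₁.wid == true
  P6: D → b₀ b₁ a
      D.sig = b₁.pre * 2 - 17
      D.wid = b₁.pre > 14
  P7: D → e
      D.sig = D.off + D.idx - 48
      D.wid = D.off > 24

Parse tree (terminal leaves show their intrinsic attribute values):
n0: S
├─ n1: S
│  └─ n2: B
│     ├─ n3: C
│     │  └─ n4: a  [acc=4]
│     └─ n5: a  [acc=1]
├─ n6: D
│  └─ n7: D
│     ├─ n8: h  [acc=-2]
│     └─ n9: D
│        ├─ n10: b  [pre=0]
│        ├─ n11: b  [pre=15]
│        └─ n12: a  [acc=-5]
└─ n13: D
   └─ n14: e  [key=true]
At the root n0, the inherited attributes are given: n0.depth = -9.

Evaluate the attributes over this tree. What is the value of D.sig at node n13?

1. n0.depth = -9  [given at root]
2. n1.depth = 28  [S₀.depth * -1 + 19]
3. n3.cnt = false  [false]
4. n4.acc = 4  [terminal]
5. n3.live = "qv"  ["qv"]
6. n5.acc = 1  [terminal]
7. n2.key = 13  [len(C.live) + 11]
8. n2.lab = false  [a.acc > 1]
9. n1.lim = 15  [S.depth * -1 + 43]
10. n6.off = 5  [S₀.depth + 14]
11. n6.idx = 8  [S₁.lim + S₀.depth + 2]
12. n7.off = 13  [D₀.idx + D₀.off]
13. n7.idx = -6  [D₀.idx + D₀.off - 19]
14. n8.acc = -2  [terminal]
15. n9.off = 26  [h.acc + 28]
16. n9.idx = 22  [22]
17. n10.pre = 0  [terminal]
18. n11.pre = 15  [terminal]
19. n12.acc = -5  [terminal]
20. n9.sig = 13  [b₁.pre * 2 - 17]
21. n9.wid = true  [b₁.pre > 14]
22. n7.sig = 13  [13]
23. n7.wid = true  [D₁.wid == true]
24. n6.sig = 3  [3]
25. n6.wid = false  [D₀.off > 5]
26. n13.off = 25  [S₁.lim + 10]
27. n13.idx = 28  [S₁.lim + 13]
28. n14.key = true  [terminal]
29. n13.sig = 5  [D.off + D.idx - 48]
30. n13.wid = true  [D.off > 24]
31. n0.lim = 22  [S₀.depth + 31]

5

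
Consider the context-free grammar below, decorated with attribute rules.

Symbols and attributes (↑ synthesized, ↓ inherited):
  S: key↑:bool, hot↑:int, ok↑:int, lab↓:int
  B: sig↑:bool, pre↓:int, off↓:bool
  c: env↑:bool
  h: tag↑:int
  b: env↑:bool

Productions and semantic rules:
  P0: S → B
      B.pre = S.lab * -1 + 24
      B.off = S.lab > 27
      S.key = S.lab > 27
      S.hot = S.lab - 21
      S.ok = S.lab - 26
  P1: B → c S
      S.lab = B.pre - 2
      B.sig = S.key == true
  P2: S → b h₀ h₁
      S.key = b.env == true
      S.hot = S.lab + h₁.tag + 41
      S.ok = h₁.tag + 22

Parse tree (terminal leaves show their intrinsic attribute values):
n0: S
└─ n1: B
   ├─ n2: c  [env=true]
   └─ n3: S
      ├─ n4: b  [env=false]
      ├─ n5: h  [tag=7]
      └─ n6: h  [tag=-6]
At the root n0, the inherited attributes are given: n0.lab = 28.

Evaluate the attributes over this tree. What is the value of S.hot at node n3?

1. n0.lab = 28  [given at root]
2. n1.pre = -4  [S.lab * -1 + 24]
3. n1.off = true  [S.lab > 27]
4. n2.env = true  [terminal]
5. n3.lab = -6  [B.pre - 2]
6. n4.env = false  [terminal]
7. n5.tag = 7  [terminal]
8. n6.tag = -6  [terminal]
9. n3.key = false  [b.env == true]
10. n3.hot = 29  [S.lab + h₁.tag + 41]
11. n3.ok = 16  [h₁.tag + 22]
12. n1.sig = false  [S.key == true]
13. n0.key = true  [S.lab > 27]
14. n0.hot = 7  [S.lab - 21]
15. n0.ok = 2  [S.lab - 26]

29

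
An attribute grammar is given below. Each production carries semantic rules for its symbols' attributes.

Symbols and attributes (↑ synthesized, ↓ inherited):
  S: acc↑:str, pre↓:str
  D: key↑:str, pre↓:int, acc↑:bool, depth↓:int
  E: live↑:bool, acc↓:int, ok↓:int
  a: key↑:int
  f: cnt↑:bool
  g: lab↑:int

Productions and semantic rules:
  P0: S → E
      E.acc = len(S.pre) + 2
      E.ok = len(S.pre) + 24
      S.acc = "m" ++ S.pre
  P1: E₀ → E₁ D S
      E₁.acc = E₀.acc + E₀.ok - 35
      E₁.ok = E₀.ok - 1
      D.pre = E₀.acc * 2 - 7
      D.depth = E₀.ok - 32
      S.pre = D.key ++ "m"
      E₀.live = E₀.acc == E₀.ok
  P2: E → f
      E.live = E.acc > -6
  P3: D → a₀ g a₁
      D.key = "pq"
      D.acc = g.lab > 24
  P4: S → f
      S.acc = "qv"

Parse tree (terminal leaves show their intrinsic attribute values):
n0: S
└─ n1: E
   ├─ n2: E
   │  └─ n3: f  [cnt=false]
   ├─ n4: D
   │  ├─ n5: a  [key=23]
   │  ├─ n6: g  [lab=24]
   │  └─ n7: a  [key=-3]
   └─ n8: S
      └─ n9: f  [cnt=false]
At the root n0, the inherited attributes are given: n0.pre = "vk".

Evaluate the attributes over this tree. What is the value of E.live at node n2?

true

1. n0.pre = "vk"  [given at root]
2. n1.acc = 4  [len(S.pre) + 2]
3. n1.ok = 26  [len(S.pre) + 24]
4. n2.acc = -5  [E₀.acc + E₀.ok - 35]
5. n2.ok = 25  [E₀.ok - 1]
6. n3.cnt = false  [terminal]
7. n2.live = true  [E.acc > -6]
8. n4.pre = 1  [E₀.acc * 2 - 7]
9. n4.depth = -6  [E₀.ok - 32]
10. n5.key = 23  [terminal]
11. n6.lab = 24  [terminal]
12. n7.key = -3  [terminal]
13. n4.key = "pq"  ["pq"]
14. n4.acc = false  [g.lab > 24]
15. n8.pre = "pqm"  [D.key ++ "m"]
16. n9.cnt = false  [terminal]
17. n8.acc = "qv"  ["qv"]
18. n1.live = false  [E₀.acc == E₀.ok]
19. n0.acc = "mvk"  ["m" ++ S.pre]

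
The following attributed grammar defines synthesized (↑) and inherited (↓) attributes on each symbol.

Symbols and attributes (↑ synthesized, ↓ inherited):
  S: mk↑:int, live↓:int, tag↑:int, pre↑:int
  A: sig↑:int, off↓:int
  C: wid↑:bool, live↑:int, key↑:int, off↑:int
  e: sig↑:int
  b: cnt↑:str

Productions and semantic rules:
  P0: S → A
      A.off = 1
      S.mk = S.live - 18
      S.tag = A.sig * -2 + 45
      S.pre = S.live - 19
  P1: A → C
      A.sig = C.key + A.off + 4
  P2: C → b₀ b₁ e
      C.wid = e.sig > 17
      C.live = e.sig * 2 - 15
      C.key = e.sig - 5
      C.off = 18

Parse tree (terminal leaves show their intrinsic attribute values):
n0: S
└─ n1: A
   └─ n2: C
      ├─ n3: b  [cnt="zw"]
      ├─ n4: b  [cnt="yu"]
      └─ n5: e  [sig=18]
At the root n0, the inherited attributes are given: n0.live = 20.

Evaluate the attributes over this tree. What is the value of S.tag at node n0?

9

1. n0.live = 20  [given at root]
2. n1.off = 1  [1]
3. n3.cnt = "zw"  [terminal]
4. n4.cnt = "yu"  [terminal]
5. n5.sig = 18  [terminal]
6. n2.wid = true  [e.sig > 17]
7. n2.live = 21  [e.sig * 2 - 15]
8. n2.key = 13  [e.sig - 5]
9. n2.off = 18  [18]
10. n1.sig = 18  [C.key + A.off + 4]
11. n0.mk = 2  [S.live - 18]
12. n0.tag = 9  [A.sig * -2 + 45]
13. n0.pre = 1  [S.live - 19]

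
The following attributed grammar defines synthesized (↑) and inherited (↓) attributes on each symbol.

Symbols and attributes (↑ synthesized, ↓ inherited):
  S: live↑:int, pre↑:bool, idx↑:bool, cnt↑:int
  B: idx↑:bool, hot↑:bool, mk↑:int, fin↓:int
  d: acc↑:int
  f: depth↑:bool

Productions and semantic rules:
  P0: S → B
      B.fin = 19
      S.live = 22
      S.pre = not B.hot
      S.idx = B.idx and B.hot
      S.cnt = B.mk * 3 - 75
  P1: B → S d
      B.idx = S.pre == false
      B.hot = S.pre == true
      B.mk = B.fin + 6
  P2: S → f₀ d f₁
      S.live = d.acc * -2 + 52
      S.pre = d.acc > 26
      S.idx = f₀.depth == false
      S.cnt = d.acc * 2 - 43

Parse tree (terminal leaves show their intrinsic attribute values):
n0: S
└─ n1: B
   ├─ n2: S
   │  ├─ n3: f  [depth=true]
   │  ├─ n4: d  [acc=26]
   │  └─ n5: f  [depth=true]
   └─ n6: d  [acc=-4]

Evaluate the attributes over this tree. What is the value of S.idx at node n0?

1. n1.fin = 19  [19]
2. n3.depth = true  [terminal]
3. n4.acc = 26  [terminal]
4. n5.depth = true  [terminal]
5. n2.live = 0  [d.acc * -2 + 52]
6. n2.pre = false  [d.acc > 26]
7. n2.idx = false  [f₀.depth == false]
8. n2.cnt = 9  [d.acc * 2 - 43]
9. n6.acc = -4  [terminal]
10. n1.idx = true  [S.pre == false]
11. n1.hot = false  [S.pre == true]
12. n1.mk = 25  [B.fin + 6]
13. n0.live = 22  [22]
14. n0.pre = true  [not B.hot]
15. n0.idx = false  [B.idx and B.hot]
16. n0.cnt = 0  [B.mk * 3 - 75]

false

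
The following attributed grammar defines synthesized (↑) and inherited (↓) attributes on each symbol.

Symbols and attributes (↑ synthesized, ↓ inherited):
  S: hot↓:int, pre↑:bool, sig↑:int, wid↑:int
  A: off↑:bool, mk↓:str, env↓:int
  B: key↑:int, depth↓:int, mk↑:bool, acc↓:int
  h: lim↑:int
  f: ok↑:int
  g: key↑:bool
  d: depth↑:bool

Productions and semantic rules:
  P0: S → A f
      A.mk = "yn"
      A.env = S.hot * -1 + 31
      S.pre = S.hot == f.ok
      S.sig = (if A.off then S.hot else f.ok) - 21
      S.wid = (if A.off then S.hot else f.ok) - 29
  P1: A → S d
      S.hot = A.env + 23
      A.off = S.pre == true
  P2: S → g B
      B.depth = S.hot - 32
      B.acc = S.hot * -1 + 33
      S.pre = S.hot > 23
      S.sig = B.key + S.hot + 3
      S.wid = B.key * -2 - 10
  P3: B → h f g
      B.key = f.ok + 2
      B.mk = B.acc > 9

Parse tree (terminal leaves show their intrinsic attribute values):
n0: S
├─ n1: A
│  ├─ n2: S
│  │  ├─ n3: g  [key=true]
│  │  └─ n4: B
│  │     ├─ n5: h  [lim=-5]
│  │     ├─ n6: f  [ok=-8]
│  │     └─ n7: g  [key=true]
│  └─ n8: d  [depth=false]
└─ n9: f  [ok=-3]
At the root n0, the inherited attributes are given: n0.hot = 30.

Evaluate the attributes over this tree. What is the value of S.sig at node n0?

1. n0.hot = 30  [given at root]
2. n1.mk = "yn"  ["yn"]
3. n1.env = 1  [S.hot * -1 + 31]
4. n2.hot = 24  [A.env + 23]
5. n3.key = true  [terminal]
6. n4.depth = -8  [S.hot - 32]
7. n4.acc = 9  [S.hot * -1 + 33]
8. n5.lim = -5  [terminal]
9. n6.ok = -8  [terminal]
10. n7.key = true  [terminal]
11. n4.key = -6  [f.ok + 2]
12. n4.mk = false  [B.acc > 9]
13. n2.pre = true  [S.hot > 23]
14. n2.sig = 21  [B.key + S.hot + 3]
15. n2.wid = 2  [B.key * -2 - 10]
16. n8.depth = false  [terminal]
17. n1.off = true  [S.pre == true]
18. n9.ok = -3  [terminal]
19. n0.pre = false  [S.hot == f.ok]
20. n0.sig = 9  [(if A.off then S.hot else f.ok) - 21]
21. n0.wid = 1  [(if A.off then S.hot else f.ok) - 29]

9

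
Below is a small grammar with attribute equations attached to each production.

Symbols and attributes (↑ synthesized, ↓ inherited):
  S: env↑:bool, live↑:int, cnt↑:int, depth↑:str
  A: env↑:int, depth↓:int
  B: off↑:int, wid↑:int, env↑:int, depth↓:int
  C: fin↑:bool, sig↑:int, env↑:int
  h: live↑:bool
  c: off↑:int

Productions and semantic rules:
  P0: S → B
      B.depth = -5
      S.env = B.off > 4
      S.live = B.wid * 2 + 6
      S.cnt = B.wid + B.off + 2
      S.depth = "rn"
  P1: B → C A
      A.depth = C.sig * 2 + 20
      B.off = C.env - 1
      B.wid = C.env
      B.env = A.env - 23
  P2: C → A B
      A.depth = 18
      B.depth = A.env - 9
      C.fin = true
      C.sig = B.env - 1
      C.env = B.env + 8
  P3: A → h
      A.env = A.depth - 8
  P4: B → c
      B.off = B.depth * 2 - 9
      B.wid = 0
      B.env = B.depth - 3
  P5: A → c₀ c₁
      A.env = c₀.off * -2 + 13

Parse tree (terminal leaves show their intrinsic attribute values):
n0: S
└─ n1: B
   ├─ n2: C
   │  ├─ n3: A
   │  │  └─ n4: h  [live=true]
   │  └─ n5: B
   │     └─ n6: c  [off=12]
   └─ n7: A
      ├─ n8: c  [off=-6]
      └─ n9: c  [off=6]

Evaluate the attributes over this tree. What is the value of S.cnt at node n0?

1. n1.depth = -5  [-5]
2. n3.depth = 18  [18]
3. n4.live = true  [terminal]
4. n3.env = 10  [A.depth - 8]
5. n5.depth = 1  [A.env - 9]
6. n6.off = 12  [terminal]
7. n5.off = -7  [B.depth * 2 - 9]
8. n5.wid = 0  [0]
9. n5.env = -2  [B.depth - 3]
10. n2.fin = true  [true]
11. n2.sig = -3  [B.env - 1]
12. n2.env = 6  [B.env + 8]
13. n7.depth = 14  [C.sig * 2 + 20]
14. n8.off = -6  [terminal]
15. n9.off = 6  [terminal]
16. n7.env = 25  [c₀.off * -2 + 13]
17. n1.off = 5  [C.env - 1]
18. n1.wid = 6  [C.env]
19. n1.env = 2  [A.env - 23]
20. n0.env = true  [B.off > 4]
21. n0.live = 18  [B.wid * 2 + 6]
22. n0.cnt = 13  [B.wid + B.off + 2]
23. n0.depth = "rn"  ["rn"]

13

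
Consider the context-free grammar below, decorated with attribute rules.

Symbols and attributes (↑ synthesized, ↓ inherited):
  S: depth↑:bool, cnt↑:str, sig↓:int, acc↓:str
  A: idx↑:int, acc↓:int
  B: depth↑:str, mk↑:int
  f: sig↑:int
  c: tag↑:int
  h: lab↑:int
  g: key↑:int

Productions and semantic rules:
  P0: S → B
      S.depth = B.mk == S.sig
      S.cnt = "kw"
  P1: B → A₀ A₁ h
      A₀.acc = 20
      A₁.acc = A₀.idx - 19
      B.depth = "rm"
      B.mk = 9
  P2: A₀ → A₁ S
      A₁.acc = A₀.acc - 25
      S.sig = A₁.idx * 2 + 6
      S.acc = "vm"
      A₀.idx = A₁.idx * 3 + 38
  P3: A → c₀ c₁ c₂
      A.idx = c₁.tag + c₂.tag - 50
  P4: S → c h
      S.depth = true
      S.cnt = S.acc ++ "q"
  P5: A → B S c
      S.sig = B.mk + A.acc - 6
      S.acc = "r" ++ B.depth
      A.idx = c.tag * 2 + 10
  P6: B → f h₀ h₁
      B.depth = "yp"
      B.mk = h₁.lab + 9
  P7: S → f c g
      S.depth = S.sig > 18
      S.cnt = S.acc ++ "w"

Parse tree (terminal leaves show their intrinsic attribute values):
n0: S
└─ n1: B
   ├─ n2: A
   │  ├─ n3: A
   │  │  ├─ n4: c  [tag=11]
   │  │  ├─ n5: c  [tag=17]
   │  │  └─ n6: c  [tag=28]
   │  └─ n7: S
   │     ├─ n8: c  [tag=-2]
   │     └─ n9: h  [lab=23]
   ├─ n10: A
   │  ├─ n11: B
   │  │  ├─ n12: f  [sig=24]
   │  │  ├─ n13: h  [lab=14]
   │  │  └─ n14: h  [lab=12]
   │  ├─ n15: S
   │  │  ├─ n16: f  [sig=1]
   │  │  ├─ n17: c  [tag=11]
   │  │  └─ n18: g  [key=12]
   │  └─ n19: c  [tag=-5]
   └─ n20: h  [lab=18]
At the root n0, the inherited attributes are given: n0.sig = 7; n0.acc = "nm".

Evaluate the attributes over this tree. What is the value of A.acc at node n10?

1. n0.sig = 7  [given at root]
2. n0.acc = "nm"  [given at root]
3. n2.acc = 20  [20]
4. n3.acc = -5  [A₀.acc - 25]
5. n4.tag = 11  [terminal]
6. n5.tag = 17  [terminal]
7. n6.tag = 28  [terminal]
8. n3.idx = -5  [c₁.tag + c₂.tag - 50]
9. n7.sig = -4  [A₁.idx * 2 + 6]
10. n7.acc = "vm"  ["vm"]
11. n8.tag = -2  [terminal]
12. n9.lab = 23  [terminal]
13. n7.depth = true  [true]
14. n7.cnt = "vmq"  [S.acc ++ "q"]
15. n2.idx = 23  [A₁.idx * 3 + 38]
16. n10.acc = 4  [A₀.idx - 19]
17. n12.sig = 24  [terminal]
18. n13.lab = 14  [terminal]
19. n14.lab = 12  [terminal]
20. n11.depth = "yp"  ["yp"]
21. n11.mk = 21  [h₁.lab + 9]
22. n15.sig = 19  [B.mk + A.acc - 6]
23. n15.acc = "ryp"  ["r" ++ B.depth]
24. n16.sig = 1  [terminal]
25. n17.tag = 11  [terminal]
26. n18.key = 12  [terminal]
27. n15.depth = true  [S.sig > 18]
28. n15.cnt = "rypw"  [S.acc ++ "w"]
29. n19.tag = -5  [terminal]
30. n10.idx = 0  [c.tag * 2 + 10]
31. n20.lab = 18  [terminal]
32. n1.depth = "rm"  ["rm"]
33. n1.mk = 9  [9]
34. n0.depth = false  [B.mk == S.sig]
35. n0.cnt = "kw"  ["kw"]

4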